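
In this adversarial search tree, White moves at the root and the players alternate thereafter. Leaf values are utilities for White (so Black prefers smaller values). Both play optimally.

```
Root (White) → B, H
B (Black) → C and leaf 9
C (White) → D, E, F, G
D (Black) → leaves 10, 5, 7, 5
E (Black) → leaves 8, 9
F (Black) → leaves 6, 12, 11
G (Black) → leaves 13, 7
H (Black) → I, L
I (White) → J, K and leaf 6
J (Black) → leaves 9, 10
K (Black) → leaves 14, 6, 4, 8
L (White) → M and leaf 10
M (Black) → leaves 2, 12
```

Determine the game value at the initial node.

D (Black): min(10, 5, 7, 5) = 5
E (Black): min(8, 9) = 8
F (Black): min(6, 12, 11) = 6
G (Black): min(13, 7) = 7
C (White): max(5, 8, 6, 7) = 8
B (Black): min(8, 9) = 8
J (Black): min(9, 10) = 9
K (Black): min(14, 6, 4, 8) = 4
I (White): max(9, 4, 6) = 9
M (Black): min(2, 12) = 2
L (White): max(2, 10) = 10
H (Black): min(9, 10) = 9
Root (White): max(8, 9) = 9

9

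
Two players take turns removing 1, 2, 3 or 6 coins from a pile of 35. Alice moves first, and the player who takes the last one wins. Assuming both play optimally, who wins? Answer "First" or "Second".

i:   0  1  2  3  4  5  6  7  8  9 10 11 12 13 14 15 16 17 18 19 20 21 22 23 24 25 26 27 28 29 30 31 32 33 34 35
     L  W  W  W  L  W  W  W  L  W  W  W  L  W  W  W  L  W  W  W  L  W  W  W  L  W  W  W  L  W  W  W  L  W  W  W
Position 35 is W, so the first player wins.

First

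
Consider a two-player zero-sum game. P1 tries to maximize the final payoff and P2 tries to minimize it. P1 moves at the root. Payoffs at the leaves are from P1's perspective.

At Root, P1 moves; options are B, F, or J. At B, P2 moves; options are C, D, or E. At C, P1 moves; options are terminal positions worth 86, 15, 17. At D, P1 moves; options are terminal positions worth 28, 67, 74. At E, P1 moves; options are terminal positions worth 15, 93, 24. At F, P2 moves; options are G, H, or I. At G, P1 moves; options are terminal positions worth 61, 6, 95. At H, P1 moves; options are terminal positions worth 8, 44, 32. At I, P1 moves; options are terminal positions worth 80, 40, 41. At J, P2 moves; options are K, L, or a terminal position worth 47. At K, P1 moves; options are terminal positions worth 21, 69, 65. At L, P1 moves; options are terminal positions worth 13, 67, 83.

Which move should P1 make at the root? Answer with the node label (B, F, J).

C (P1): max(86, 15, 17) = 86
D (P1): max(28, 67, 74) = 74
E (P1): max(15, 93, 24) = 93
B (P2): min(86, 74, 93) = 74
G (P1): max(61, 6, 95) = 95
H (P1): max(8, 44, 32) = 44
I (P1): max(80, 40, 41) = 80
F (P2): min(95, 44, 80) = 44
K (P1): max(21, 69, 65) = 69
L (P1): max(13, 67, 83) = 83
J (P2): min(69, 83, 47) = 47
Root (P1): max(74, 44, 47) = 74
P1 picks the child with the highest value: B (value 74).

B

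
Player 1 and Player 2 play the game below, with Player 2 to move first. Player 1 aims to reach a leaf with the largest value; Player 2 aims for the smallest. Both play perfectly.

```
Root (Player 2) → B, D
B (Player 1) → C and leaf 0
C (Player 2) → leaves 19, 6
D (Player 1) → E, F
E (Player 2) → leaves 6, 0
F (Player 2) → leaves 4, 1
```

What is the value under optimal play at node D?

1

E: min(6, 0) = 0
F: min(4, 1) = 1
D: max(0, 1) = 1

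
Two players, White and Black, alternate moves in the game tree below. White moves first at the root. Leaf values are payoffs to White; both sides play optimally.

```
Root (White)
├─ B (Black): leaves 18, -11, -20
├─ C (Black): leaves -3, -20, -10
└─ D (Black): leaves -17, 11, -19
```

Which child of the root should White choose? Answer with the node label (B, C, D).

B (Black): min(18, -11, -20) = -20
C (Black): min(-3, -20, -10) = -20
D (Black): min(-17, 11, -19) = -19
Root (White): max(-20, -20, -19) = -19
White picks the child with the highest value: D (value -19).

D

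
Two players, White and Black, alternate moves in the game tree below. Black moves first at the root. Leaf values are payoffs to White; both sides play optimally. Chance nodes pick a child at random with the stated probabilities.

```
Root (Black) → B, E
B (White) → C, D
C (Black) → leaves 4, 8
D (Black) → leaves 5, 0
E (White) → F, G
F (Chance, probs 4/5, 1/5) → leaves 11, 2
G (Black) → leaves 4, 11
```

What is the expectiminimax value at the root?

4

C (Black): min(4, 8) = 4
D (Black): min(5, 0) = 0
B (White): max(4, 0) = 4
F (Chance): 4/5·11 + 1/5·2 = 9.2
G (Black): min(4, 11) = 4
E (White): max(9.2, 4) = 9.2
Root (Black): min(4, 9.2) = 4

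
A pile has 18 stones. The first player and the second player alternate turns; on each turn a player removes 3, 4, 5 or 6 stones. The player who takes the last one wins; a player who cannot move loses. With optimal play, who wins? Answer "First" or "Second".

Second

Compute winning (W) and losing (L) positions by backward induction:
i:   0  1  2  3  4  5  6  7  8  9 10 11 12 13 14 15 16 17 18
     L  L  L  W  W  W  W  W  W  L  L  L  W  W  W  W  W  W  L
Position 18 is L, so the second player wins.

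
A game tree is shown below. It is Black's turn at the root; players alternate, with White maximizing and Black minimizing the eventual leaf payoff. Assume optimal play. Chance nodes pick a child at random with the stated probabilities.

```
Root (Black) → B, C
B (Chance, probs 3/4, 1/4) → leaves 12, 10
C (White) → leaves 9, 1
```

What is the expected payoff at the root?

B (Chance): 3/4·12 + 1/4·10 = 11.5
C (White): max(9, 1) = 9
Root (Black): min(11.5, 9) = 9

9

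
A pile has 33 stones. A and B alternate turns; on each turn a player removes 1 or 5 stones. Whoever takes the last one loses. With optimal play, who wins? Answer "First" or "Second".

W/L table (W = player to move can force a win):
i:   0  1  2  3  4  5  6  7  8  9 10 11 12 13 14 15 16 17 18 19 20 21 22 23 24 25 26 27 28 29 30 31 32 33
     W  L  W  L  W  L  W  L  W  L  W  L  W  L  W  L  W  L  W  L  W  L  W  L  W  L  W  L  W  L  W  L  W  L
Position 33 is L, so the second player wins.

Second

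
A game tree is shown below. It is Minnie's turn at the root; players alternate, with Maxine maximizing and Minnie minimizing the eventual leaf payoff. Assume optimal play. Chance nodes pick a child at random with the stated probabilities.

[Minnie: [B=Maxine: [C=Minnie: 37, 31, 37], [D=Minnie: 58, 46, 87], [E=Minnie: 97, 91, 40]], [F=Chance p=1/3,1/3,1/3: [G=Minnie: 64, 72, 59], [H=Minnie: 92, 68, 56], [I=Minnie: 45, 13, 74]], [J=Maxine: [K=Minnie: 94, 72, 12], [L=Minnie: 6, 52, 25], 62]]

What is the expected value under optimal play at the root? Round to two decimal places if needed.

42.67

C (Minnie): min(37, 31, 37) = 31
D (Minnie): min(58, 46, 87) = 46
E (Minnie): min(97, 91, 40) = 40
B (Maxine): max(31, 46, 40) = 46
G (Minnie): min(64, 72, 59) = 59
H (Minnie): min(92, 68, 56) = 56
I (Minnie): min(45, 13, 74) = 13
F (Chance): 1/3·59 + 1/3·56 + 1/3·13 = 42.67
K (Minnie): min(94, 72, 12) = 12
L (Minnie): min(6, 52, 25) = 6
J (Maxine): max(12, 6, 62) = 62
Root (Minnie): min(46, 42.67, 62) = 42.67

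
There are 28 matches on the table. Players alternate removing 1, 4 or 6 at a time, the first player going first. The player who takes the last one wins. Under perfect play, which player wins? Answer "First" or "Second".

i:   0  1  2  3  4  5  6  7  8  9 10 11 12 13 14 15 16 17 18 19 20 21 22 23 24 25 26 27 28
     L  W  L  W  W  L  W  L  W  W  L  W  L  W  W  L  W  L  W  W  L  W  L  W  W  L  W  L  W
Position 28 is W, so the first player wins.

First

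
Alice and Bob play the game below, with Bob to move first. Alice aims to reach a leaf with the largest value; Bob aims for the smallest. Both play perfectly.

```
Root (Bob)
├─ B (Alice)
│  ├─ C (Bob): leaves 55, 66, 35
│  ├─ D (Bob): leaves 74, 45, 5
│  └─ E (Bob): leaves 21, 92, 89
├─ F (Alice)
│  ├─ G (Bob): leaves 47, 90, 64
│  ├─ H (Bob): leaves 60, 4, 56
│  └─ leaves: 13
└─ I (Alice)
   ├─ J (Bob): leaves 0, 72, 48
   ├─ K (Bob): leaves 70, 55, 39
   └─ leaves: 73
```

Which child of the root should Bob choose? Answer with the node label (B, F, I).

C (Bob): min(55, 66, 35) = 35
D (Bob): min(74, 45, 5) = 5
E (Bob): min(21, 92, 89) = 21
B (Alice): max(35, 5, 21) = 35
G (Bob): min(47, 90, 64) = 47
H (Bob): min(60, 4, 56) = 4
F (Alice): max(47, 4, 13) = 47
J (Bob): min(0, 72, 48) = 0
K (Bob): min(70, 55, 39) = 39
I (Alice): max(0, 39, 73) = 73
Root (Bob): min(35, 47, 73) = 35
Bob picks the child with the lowest value: B (value 35).

B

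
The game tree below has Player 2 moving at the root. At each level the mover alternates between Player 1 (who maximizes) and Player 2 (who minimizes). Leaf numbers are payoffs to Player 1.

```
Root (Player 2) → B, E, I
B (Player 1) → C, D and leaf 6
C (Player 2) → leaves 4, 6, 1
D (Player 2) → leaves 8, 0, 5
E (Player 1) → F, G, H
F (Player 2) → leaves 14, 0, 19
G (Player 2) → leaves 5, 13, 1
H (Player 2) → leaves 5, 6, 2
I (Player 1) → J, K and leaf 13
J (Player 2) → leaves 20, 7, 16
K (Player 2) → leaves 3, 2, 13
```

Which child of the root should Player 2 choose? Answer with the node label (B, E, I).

E

C (Player 2): min(4, 6, 1) = 1
D (Player 2): min(8, 0, 5) = 0
B (Player 1): max(1, 0, 6) = 6
F (Player 2): min(14, 0, 19) = 0
G (Player 2): min(5, 13, 1) = 1
H (Player 2): min(5, 6, 2) = 2
E (Player 1): max(0, 1, 2) = 2
J (Player 2): min(20, 7, 16) = 7
K (Player 2): min(3, 2, 13) = 2
I (Player 1): max(7, 2, 13) = 13
Root (Player 2): min(6, 2, 13) = 2
Player 2 picks the child with the lowest value: E (value 2).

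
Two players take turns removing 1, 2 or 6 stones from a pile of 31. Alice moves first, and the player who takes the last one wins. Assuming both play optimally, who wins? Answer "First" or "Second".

Positions where the player to move wins (W) vs loses (L):
i:   0  1  2  3  4  5  6  7  8  9 10 11 12 13 14 15 16 17 18 19 20 21 22 23 24 25 26 27 28 29 30 31
     L  W  W  L  W  W  W  L  W  W  L  W  W  W  L  W  W  L  W  W  W  L  W  W  L  W  W  W  L  W  W  L
Position 31 is L, so the second player wins.

Second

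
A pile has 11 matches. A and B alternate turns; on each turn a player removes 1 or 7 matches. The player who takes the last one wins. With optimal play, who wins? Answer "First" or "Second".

i:   0  1  2  3  4  5  6  7  8  9 10 11
     L  W  L  W  L  W  L  W  L  W  L  W
Position 11 is W, so the first player wins.

First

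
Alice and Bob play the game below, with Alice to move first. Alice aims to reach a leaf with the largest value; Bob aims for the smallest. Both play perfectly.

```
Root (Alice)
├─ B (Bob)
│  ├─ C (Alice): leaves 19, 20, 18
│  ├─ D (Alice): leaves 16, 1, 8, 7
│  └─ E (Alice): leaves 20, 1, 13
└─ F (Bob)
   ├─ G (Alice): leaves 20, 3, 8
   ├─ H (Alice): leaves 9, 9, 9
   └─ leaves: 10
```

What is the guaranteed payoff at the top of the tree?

C (Alice): max(19, 20, 18) = 20
D (Alice): max(16, 1, 8, 7) = 16
E (Alice): max(20, 1, 13) = 20
B (Bob): min(20, 16, 20) = 16
G (Alice): max(20, 3, 8) = 20
H (Alice): max(9, 9, 9) = 9
F (Bob): min(20, 9, 10) = 9
Root (Alice): max(16, 9) = 16

16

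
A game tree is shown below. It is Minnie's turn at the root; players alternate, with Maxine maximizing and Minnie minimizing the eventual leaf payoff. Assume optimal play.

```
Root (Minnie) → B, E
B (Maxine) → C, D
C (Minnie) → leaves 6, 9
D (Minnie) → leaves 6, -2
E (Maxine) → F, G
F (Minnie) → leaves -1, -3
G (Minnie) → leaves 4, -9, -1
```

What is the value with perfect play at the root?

-3

C (Minnie): min(6, 9) = 6
D (Minnie): min(6, -2) = -2
B (Maxine): max(6, -2) = 6
F (Minnie): min(-1, -3) = -3
G (Minnie): min(4, -9, -1) = -9
E (Maxine): max(-3, -9) = -3
Root (Minnie): min(6, -3) = -3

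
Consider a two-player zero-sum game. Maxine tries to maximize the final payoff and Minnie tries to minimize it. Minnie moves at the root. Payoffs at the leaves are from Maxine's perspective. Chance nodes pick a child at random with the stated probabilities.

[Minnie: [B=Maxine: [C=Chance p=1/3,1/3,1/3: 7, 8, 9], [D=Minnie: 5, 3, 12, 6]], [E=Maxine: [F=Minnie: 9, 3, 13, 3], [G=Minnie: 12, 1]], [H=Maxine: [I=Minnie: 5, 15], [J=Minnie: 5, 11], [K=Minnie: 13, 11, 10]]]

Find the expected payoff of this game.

C (Chance): 1/3·7 + 1/3·8 + 1/3·9 = 8
D (Minnie): min(5, 3, 12, 6) = 3
B (Maxine): max(8, 3) = 8
F (Minnie): min(9, 3, 13, 3) = 3
G (Minnie): min(12, 1) = 1
E (Maxine): max(3, 1) = 3
I (Minnie): min(5, 15) = 5
J (Minnie): min(5, 11) = 5
K (Minnie): min(13, 11, 10) = 10
H (Maxine): max(5, 5, 10) = 10
Root (Minnie): min(8, 3, 10) = 3

3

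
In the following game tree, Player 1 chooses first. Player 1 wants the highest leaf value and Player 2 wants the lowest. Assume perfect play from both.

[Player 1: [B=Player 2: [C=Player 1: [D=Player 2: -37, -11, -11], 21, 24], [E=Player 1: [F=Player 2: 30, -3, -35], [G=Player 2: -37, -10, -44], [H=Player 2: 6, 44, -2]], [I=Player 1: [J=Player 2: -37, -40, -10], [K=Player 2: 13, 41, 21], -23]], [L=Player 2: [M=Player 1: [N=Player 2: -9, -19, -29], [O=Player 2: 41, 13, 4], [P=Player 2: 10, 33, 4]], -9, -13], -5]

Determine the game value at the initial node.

D (Player 2): min(-37, -11, -11) = -37
C (Player 1): max(-37, 21, 24) = 24
F (Player 2): min(30, -3, -35) = -35
G (Player 2): min(-37, -10, -44) = -44
H (Player 2): min(6, 44, -2) = -2
E (Player 1): max(-35, -44, -2) = -2
J (Player 2): min(-37, -40, -10) = -40
K (Player 2): min(13, 41, 21) = 13
I (Player 1): max(-40, 13, -23) = 13
B (Player 2): min(24, -2, 13) = -2
N (Player 2): min(-9, -19, -29) = -29
O (Player 2): min(41, 13, 4) = 4
P (Player 2): min(10, 33, 4) = 4
M (Player 1): max(-29, 4, 4) = 4
L (Player 2): min(4, -9, -13) = -13
Root (Player 1): max(-2, -13, -5) = -2

-2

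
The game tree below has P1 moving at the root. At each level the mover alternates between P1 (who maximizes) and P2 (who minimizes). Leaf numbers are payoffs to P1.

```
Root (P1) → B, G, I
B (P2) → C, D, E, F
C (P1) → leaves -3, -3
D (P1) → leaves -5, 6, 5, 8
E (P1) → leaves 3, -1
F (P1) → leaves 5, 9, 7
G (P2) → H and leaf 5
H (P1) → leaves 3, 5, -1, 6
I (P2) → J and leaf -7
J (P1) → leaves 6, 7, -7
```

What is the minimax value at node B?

-3

C: max(-3, -3) = -3
D: max(-5, 6, 5, 8) = 8
E: max(3, -1) = 3
F: max(5, 9, 7) = 9
B: min(-3, 8, 3, 9) = -3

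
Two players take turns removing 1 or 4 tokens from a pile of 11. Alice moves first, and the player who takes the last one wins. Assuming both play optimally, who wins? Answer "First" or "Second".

First

Mark each pile size as W (mover wins) or L (mover loses):
i:   0  1  2  3  4  5  6  7  8  9 10 11
     L  W  L  W  W  L  W  L  W  W  L  W
Position 11 is W, so the first player wins.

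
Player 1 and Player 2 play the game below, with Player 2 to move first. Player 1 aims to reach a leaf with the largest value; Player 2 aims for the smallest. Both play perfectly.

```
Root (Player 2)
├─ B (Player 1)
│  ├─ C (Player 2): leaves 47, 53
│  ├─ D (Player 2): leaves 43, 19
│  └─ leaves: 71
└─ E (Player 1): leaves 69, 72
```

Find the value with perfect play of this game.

C (Player 2): min(47, 53) = 47
D (Player 2): min(43, 19) = 19
B (Player 1): max(47, 19, 71) = 71
E (Player 1): max(69, 72) = 72
Root (Player 2): min(71, 72) = 71

71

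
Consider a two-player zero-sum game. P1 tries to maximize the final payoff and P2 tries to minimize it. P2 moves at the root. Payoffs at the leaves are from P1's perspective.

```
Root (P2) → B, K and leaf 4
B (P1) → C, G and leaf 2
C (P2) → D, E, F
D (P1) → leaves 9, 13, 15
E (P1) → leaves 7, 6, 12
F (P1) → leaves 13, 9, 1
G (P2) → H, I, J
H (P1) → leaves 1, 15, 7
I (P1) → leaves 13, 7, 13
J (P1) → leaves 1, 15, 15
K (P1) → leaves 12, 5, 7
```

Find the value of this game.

D (P1): max(9, 13, 15) = 15
E (P1): max(7, 6, 12) = 12
F (P1): max(13, 9, 1) = 13
C (P2): min(15, 12, 13) = 12
H (P1): max(1, 15, 7) = 15
I (P1): max(13, 7, 13) = 13
J (P1): max(1, 15, 15) = 15
G (P2): min(15, 13, 15) = 13
B (P1): max(12, 13, 2) = 13
K (P1): max(12, 5, 7) = 12
Root (P2): min(13, 12, 4) = 4

4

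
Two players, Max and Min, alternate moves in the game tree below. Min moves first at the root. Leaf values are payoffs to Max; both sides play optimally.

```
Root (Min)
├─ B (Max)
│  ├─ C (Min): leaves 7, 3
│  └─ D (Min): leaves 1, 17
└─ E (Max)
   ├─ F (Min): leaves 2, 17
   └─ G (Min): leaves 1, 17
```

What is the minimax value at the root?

2

C (Min): min(7, 3) = 3
D (Min): min(1, 17) = 1
B (Max): max(3, 1) = 3
F (Min): min(2, 17) = 2
G (Min): min(1, 17) = 1
E (Max): max(2, 1) = 2
Root (Min): min(3, 2) = 2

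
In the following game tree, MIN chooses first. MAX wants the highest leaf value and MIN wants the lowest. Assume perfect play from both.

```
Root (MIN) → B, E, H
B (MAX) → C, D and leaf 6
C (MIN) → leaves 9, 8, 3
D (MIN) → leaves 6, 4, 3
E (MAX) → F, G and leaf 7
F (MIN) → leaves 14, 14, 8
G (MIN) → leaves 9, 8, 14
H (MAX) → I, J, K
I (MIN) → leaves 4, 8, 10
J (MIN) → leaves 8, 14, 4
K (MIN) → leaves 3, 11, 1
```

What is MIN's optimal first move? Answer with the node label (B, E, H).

H

C (MIN): min(9, 8, 3) = 3
D (MIN): min(6, 4, 3) = 3
B (MAX): max(3, 3, 6) = 6
F (MIN): min(14, 14, 8) = 8
G (MIN): min(9, 8, 14) = 8
E (MAX): max(8, 8, 7) = 8
I (MIN): min(4, 8, 10) = 4
J (MIN): min(8, 14, 4) = 4
K (MIN): min(3, 11, 1) = 1
H (MAX): max(4, 4, 1) = 4
Root (MIN): min(6, 8, 4) = 4
MIN picks the child with the lowest value: H (value 4).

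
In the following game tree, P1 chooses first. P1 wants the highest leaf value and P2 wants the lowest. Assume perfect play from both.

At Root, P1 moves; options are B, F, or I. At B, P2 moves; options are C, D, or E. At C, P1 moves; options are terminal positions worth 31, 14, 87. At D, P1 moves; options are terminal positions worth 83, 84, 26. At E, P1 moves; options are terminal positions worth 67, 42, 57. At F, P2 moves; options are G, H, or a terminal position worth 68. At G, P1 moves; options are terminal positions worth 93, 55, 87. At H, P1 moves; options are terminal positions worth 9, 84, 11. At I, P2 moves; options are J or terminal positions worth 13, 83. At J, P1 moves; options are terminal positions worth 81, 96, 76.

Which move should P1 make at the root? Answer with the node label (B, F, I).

C (P1): max(31, 14, 87) = 87
D (P1): max(83, 84, 26) = 84
E (P1): max(67, 42, 57) = 67
B (P2): min(87, 84, 67) = 67
G (P1): max(93, 55, 87) = 93
H (P1): max(9, 84, 11) = 84
F (P2): min(93, 84, 68) = 68
J (P1): max(81, 96, 76) = 96
I (P2): min(96, 13, 83) = 13
Root (P1): max(67, 68, 13) = 68
P1 picks the child with the highest value: F (value 68).

F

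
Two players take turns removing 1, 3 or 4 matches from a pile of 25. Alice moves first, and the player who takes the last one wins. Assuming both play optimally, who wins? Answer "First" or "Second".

First

Positions where the player to move wins (W) vs loses (L):
i:   0  1  2  3  4  5  6  7  8  9 10 11 12 13 14 15 16 17 18 19 20 21 22 23 24 25
     L  W  L  W  W  W  W  L  W  L  W  W  W  W  L  W  L  W  W  W  W  L  W  L  W  W
Position 25 is W, so the first player wins.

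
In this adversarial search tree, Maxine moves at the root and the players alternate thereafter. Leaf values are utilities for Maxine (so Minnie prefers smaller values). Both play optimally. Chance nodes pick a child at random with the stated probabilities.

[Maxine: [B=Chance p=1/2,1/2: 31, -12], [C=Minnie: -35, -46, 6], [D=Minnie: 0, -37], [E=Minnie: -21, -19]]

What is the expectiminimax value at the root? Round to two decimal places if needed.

9.5

B (Chance): 1/2·31 + 1/2·-12 = 9.5
C (Minnie): min(-35, -46, 6) = -46
D (Minnie): min(0, -37) = -37
E (Minnie): min(-21, -19) = -21
Root (Maxine): max(9.5, -46, -37, -21) = 9.5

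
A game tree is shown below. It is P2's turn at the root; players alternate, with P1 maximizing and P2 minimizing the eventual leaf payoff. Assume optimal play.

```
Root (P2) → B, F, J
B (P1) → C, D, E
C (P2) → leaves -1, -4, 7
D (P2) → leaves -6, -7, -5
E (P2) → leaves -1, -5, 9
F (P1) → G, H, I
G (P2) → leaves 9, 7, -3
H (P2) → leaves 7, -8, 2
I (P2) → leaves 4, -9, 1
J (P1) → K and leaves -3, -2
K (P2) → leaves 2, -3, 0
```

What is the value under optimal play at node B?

-4

C: min(-1, -4, 7) = -4
D: min(-6, -7, -5) = -7
E: min(-1, -5, 9) = -5
B: max(-4, -7, -5) = -4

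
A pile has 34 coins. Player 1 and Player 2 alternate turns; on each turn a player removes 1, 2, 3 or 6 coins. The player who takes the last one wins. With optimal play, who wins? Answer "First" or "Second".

Mark each pile size as W (mover wins) or L (mover loses):
i:   0  1  2  3  4  5  6  7  8  9 10 11 12 13 14 15 16 17 18 19 20 21 22 23 24 25 26 27 28 29 30 31 32 33 34
     L  W  W  W  L  W  W  W  L  W  W  W  L  W  W  W  L  W  W  W  L  W  W  W  L  W  W  W  L  W  W  W  L  W  W
Position 34 is W, so the first player wins.

First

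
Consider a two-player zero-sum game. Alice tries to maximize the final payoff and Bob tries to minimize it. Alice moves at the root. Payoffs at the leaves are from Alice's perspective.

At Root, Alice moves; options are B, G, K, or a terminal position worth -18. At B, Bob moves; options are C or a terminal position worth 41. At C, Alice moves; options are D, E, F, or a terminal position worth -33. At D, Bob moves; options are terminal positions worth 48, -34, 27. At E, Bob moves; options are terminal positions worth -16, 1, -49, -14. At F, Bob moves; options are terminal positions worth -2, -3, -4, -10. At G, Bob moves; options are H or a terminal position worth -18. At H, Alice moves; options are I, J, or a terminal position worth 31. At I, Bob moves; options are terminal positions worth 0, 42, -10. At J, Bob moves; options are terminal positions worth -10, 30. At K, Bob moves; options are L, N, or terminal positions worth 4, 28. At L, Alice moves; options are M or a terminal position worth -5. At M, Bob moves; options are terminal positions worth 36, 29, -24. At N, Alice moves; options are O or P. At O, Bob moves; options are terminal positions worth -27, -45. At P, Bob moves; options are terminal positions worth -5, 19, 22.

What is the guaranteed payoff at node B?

D: min(48, -34, 27) = -34
E: min(-16, 1, -49, -14) = -49
F: min(-2, -3, -4, -10) = -10
C: max(-34, -49, -10, -33) = -10
B: min(-10, 41) = -10

-10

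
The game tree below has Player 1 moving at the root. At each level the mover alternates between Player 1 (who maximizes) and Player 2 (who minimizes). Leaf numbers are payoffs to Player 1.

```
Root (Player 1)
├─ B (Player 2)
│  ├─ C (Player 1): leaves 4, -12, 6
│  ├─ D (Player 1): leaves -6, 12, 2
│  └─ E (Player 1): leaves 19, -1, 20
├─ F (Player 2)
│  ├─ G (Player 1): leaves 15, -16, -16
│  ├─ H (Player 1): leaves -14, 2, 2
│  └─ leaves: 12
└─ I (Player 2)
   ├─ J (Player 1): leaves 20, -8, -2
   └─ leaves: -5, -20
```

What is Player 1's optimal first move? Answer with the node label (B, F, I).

C (Player 1): max(4, -12, 6) = 6
D (Player 1): max(-6, 12, 2) = 12
E (Player 1): max(19, -1, 20) = 20
B (Player 2): min(6, 12, 20) = 6
G (Player 1): max(15, -16, -16) = 15
H (Player 1): max(-14, 2, 2) = 2
F (Player 2): min(15, 2, 12) = 2
J (Player 1): max(20, -8, -2) = 20
I (Player 2): min(20, -5, -20) = -20
Root (Player 1): max(6, 2, -20) = 6
Player 1 picks the child with the highest value: B (value 6).

B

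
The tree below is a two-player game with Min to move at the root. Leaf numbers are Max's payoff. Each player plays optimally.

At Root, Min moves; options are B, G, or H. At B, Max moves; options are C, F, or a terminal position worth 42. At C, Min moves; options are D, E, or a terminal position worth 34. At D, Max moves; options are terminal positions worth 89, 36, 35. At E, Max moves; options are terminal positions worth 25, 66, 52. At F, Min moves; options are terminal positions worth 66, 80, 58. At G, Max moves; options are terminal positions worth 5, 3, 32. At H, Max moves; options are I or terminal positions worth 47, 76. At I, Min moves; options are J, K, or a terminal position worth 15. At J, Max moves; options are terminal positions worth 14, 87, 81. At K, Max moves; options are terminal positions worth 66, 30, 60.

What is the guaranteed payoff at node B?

58

D: max(89, 36, 35) = 89
E: max(25, 66, 52) = 66
C: min(89, 66, 34) = 34
F: min(66, 80, 58) = 58
B: max(34, 58, 42) = 58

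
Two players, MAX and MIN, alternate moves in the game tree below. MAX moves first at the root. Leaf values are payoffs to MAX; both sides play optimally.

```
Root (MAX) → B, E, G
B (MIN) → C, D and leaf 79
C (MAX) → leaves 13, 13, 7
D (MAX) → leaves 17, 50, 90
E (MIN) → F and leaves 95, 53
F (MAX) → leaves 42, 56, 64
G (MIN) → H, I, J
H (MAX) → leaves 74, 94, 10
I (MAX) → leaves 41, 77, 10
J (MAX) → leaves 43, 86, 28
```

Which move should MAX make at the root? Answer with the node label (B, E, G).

C (MAX): max(13, 13, 7) = 13
D (MAX): max(17, 50, 90) = 90
B (MIN): min(13, 90, 79) = 13
F (MAX): max(42, 56, 64) = 64
E (MIN): min(64, 95, 53) = 53
H (MAX): max(74, 94, 10) = 94
I (MAX): max(41, 77, 10) = 77
J (MAX): max(43, 86, 28) = 86
G (MIN): min(94, 77, 86) = 77
Root (MAX): max(13, 53, 77) = 77
MAX picks the child with the highest value: G (value 77).

G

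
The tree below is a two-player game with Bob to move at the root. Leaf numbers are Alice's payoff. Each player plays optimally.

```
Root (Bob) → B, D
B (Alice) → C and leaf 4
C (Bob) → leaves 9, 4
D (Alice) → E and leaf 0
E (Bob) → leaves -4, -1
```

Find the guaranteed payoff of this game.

0

C (Bob): min(9, 4) = 4
B (Alice): max(4, 4) = 4
E (Bob): min(-4, -1) = -4
D (Alice): max(-4, 0) = 0
Root (Bob): min(4, 0) = 0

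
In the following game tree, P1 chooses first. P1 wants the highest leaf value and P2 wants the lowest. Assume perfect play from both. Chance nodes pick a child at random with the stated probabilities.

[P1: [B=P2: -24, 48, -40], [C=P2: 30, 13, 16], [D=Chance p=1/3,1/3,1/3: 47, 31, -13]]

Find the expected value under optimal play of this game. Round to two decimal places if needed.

B (P2): min(-24, 48, -40) = -40
C (P2): min(30, 13, 16) = 13
D (Chance): 1/3·47 + 1/3·31 + 1/3·-13 = 21.67
Root (P1): max(-40, 13, 21.67) = 21.67

21.67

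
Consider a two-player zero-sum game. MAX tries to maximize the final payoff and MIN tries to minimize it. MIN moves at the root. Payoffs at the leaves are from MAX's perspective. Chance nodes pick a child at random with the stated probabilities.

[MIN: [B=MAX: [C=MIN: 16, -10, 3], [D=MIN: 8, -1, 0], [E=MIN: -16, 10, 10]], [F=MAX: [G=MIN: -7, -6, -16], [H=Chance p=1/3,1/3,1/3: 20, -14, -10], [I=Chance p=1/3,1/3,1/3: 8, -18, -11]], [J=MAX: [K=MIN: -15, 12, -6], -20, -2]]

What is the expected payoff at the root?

-2

C (MIN): min(16, -10, 3) = -10
D (MIN): min(8, -1, 0) = -1
E (MIN): min(-16, 10, 10) = -16
B (MAX): max(-10, -1, -16) = -1
G (MIN): min(-7, -6, -16) = -16
H (Chance): 1/3·20 + 1/3·-14 + 1/3·-10 = -1.33
I (Chance): 1/3·8 + 1/3·-18 + 1/3·-11 = -7
F (MAX): max(-16, -1.33, -7) = -1.33
K (MIN): min(-15, 12, -6) = -15
J (MAX): max(-15, -20, -2) = -2
Root (MIN): min(-1, -1.33, -2) = -2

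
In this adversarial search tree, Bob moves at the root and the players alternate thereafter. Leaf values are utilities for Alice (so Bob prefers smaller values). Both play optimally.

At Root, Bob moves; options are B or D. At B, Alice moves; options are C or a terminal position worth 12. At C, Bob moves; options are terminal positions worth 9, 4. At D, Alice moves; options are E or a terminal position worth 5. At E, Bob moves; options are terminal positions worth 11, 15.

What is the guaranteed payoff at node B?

12

C: min(9, 4) = 4
B: max(4, 12) = 12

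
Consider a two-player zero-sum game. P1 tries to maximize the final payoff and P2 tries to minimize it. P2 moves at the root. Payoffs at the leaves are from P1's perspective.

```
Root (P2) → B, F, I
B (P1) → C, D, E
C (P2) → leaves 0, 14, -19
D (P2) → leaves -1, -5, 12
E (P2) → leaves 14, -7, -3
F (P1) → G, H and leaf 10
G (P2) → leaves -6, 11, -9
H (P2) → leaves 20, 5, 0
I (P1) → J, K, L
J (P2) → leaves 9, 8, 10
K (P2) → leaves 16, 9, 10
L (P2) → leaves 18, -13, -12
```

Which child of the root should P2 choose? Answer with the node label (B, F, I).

B

C (P2): min(0, 14, -19) = -19
D (P2): min(-1, -5, 12) = -5
E (P2): min(14, -7, -3) = -7
B (P1): max(-19, -5, -7) = -5
G (P2): min(-6, 11, -9) = -9
H (P2): min(20, 5, 0) = 0
F (P1): max(-9, 0, 10) = 10
J (P2): min(9, 8, 10) = 8
K (P2): min(16, 9, 10) = 9
L (P2): min(18, -13, -12) = -13
I (P1): max(8, 9, -13) = 9
Root (P2): min(-5, 10, 9) = -5
P2 picks the child with the lowest value: B (value -5).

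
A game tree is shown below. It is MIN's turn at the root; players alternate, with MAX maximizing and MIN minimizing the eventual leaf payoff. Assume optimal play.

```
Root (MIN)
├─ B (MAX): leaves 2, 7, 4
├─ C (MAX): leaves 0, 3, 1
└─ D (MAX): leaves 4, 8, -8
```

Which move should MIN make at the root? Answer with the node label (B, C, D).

B (MAX): max(2, 7, 4) = 7
C (MAX): max(0, 3, 1) = 3
D (MAX): max(4, 8, -8) = 8
Root (MIN): min(7, 3, 8) = 3
MIN picks the child with the lowest value: C (value 3).

C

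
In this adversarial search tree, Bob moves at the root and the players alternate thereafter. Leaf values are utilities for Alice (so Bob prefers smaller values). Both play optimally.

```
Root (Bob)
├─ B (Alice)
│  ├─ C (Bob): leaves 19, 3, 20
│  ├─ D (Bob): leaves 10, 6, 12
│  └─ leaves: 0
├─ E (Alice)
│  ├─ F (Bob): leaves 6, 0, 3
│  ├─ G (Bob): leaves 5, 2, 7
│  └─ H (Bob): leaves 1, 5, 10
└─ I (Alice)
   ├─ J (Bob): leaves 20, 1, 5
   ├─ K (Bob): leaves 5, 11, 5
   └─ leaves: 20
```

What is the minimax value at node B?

C: min(19, 3, 20) = 3
D: min(10, 6, 12) = 6
B: max(3, 6, 0) = 6

6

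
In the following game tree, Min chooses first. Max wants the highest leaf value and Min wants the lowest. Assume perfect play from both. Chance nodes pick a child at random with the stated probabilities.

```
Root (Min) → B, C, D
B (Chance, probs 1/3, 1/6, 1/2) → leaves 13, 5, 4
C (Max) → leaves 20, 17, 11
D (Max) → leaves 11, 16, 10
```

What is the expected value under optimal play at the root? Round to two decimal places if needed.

B (Chance): 1/3·13 + 1/6·5 + 1/2·4 = 7.17
C (Max): max(20, 17, 11) = 20
D (Max): max(11, 16, 10) = 16
Root (Min): min(7.17, 20, 16) = 7.17

7.17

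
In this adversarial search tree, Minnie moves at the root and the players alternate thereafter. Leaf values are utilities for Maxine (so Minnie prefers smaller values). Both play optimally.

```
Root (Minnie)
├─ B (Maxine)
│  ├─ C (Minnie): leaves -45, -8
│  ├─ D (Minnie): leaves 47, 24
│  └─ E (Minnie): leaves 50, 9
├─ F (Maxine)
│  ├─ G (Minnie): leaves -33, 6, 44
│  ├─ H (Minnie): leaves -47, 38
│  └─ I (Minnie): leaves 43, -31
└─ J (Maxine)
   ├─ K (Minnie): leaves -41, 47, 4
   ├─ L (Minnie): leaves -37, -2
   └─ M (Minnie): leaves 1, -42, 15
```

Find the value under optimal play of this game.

C (Minnie): min(-45, -8) = -45
D (Minnie): min(47, 24) = 24
E (Minnie): min(50, 9) = 9
B (Maxine): max(-45, 24, 9) = 24
G (Minnie): min(-33, 6, 44) = -33
H (Minnie): min(-47, 38) = -47
I (Minnie): min(43, -31) = -31
F (Maxine): max(-33, -47, -31) = -31
K (Minnie): min(-41, 47, 4) = -41
L (Minnie): min(-37, -2) = -37
M (Minnie): min(1, -42, 15) = -42
J (Maxine): max(-41, -37, -42) = -37
Root (Minnie): min(24, -31, -37) = -37

-37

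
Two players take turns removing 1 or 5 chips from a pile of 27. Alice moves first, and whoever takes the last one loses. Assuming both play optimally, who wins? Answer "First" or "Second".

Positions where the player to move wins (W) vs loses (L):
i:   0  1  2  3  4  5  6  7  8  9 10 11 12 13 14 15 16 17 18 19 20 21 22 23 24 25 26 27
     W  L  W  L  W  L  W  L  W  L  W  L  W  L  W  L  W  L  W  L  W  L  W  L  W  L  W  L
Position 27 is L, so the second player wins.

Second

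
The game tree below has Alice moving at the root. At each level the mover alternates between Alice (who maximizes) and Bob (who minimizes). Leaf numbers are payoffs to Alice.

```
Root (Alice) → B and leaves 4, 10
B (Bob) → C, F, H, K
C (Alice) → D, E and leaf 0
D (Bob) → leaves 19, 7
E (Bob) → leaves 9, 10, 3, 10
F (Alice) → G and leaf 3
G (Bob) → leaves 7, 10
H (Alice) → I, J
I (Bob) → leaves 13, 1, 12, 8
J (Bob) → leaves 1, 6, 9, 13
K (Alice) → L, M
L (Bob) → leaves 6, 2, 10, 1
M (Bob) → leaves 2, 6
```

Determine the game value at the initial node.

D (Bob): min(19, 7) = 7
E (Bob): min(9, 10, 3, 10) = 3
C (Alice): max(7, 3, 0) = 7
G (Bob): min(7, 10) = 7
F (Alice): max(7, 3) = 7
I (Bob): min(13, 1, 12, 8) = 1
J (Bob): min(1, 6, 9, 13) = 1
H (Alice): max(1, 1) = 1
L (Bob): min(6, 2, 10, 1) = 1
M (Bob): min(2, 6) = 2
K (Alice): max(1, 2) = 2
B (Bob): min(7, 7, 1, 2) = 1
Root (Alice): max(1, 4, 10) = 10

10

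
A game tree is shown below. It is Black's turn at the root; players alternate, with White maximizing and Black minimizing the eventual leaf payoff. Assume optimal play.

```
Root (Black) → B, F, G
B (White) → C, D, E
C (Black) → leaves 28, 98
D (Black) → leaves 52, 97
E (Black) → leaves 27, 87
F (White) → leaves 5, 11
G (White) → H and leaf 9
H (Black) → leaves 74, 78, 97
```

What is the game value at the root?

C (Black): min(28, 98) = 28
D (Black): min(52, 97) = 52
E (Black): min(27, 87) = 27
B (White): max(28, 52, 27) = 52
F (White): max(5, 11) = 11
H (Black): min(74, 78, 97) = 74
G (White): max(74, 9) = 74
Root (Black): min(52, 11, 74) = 11

11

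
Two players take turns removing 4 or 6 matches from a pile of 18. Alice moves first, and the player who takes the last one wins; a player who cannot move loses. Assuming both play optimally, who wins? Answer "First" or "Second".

First

Positions where the player to move wins (W) vs loses (L):
i:   0  1  2  3  4  5  6  7  8  9 10 11 12 13 14 15 16 17 18
     L  L  L  L  W  W  W  W  W  W  L  L  L  L  W  W  W  W  W
Position 18 is W, so the first player wins.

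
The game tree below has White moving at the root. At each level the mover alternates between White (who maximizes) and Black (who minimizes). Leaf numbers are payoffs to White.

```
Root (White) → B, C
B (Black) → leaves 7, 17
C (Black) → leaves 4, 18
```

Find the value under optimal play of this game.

B (Black): min(7, 17) = 7
C (Black): min(4, 18) = 4
Root (White): max(7, 4) = 7

7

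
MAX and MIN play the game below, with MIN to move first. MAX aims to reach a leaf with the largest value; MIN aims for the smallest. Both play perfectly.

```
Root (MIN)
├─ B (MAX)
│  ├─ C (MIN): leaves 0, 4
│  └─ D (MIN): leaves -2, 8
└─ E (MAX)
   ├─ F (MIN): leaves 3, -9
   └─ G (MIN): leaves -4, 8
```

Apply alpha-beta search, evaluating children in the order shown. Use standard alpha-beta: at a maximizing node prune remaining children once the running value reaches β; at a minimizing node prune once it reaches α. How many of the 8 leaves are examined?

7

C [α=-∞,β=+∞]: v=0
D [α=0,β=+∞]: v=-2 after child 1 ≤ α → α-cutoff, skip 1
B [α=-∞,β=+∞]: v=0
F [α=-∞,β=0]: v=-9
G [α=-9,β=0]: v=-4
E [α=-∞,β=0]: v=-4
Root [α=-∞,β=+∞]: v=-4
Leaves evaluated: 7 of 8.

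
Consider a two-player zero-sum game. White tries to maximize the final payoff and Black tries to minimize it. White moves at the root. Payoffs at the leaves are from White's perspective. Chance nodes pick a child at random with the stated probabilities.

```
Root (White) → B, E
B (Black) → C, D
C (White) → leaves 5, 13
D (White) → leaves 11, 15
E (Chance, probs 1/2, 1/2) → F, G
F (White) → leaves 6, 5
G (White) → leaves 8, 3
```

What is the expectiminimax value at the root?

13

C (White): max(5, 13) = 13
D (White): max(11, 15) = 15
B (Black): min(13, 15) = 13
F (White): max(6, 5) = 6
G (White): max(8, 3) = 8
E (Chance): 1/2·6 + 1/2·8 = 7
Root (White): max(13, 7) = 13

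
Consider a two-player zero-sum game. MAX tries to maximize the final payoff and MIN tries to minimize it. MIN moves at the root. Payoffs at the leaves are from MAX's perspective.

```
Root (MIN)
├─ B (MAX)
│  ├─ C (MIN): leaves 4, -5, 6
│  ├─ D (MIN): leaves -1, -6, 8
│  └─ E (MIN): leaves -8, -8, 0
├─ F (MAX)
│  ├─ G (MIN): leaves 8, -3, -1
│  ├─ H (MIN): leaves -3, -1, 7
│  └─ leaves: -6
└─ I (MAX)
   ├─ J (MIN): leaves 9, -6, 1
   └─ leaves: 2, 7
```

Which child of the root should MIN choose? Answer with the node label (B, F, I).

C (MIN): min(4, -5, 6) = -5
D (MIN): min(-1, -6, 8) = -6
E (MIN): min(-8, -8, 0) = -8
B (MAX): max(-5, -6, -8) = -5
G (MIN): min(8, -3, -1) = -3
H (MIN): min(-3, -1, 7) = -3
F (MAX): max(-3, -3, -6) = -3
J (MIN): min(9, -6, 1) = -6
I (MAX): max(-6, 2, 7) = 7
Root (MIN): min(-5, -3, 7) = -5
MIN picks the child with the lowest value: B (value -5).

B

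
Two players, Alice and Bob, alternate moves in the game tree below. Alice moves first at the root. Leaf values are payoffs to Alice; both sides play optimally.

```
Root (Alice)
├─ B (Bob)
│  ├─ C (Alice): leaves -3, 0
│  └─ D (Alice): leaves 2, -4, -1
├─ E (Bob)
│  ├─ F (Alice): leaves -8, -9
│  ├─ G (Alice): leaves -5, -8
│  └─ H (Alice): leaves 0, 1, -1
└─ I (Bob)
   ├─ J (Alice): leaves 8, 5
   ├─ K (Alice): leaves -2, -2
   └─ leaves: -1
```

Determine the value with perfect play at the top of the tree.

0

C (Alice): max(-3, 0) = 0
D (Alice): max(2, -4, -1) = 2
B (Bob): min(0, 2) = 0
F (Alice): max(-8, -9) = -8
G (Alice): max(-5, -8) = -5
H (Alice): max(0, 1, -1) = 1
E (Bob): min(-8, -5, 1) = -8
J (Alice): max(8, 5) = 8
K (Alice): max(-2, -2) = -2
I (Bob): min(8, -2, -1) = -2
Root (Alice): max(0, -8, -2) = 0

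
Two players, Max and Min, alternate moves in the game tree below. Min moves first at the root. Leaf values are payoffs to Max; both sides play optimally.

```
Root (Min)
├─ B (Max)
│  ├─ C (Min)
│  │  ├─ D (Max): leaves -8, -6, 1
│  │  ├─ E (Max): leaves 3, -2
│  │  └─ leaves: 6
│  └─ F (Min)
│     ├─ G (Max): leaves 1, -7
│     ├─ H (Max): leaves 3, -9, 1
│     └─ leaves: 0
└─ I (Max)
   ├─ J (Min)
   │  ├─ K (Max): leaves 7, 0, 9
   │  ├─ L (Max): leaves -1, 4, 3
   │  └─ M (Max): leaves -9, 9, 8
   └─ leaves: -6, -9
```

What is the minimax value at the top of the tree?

D (Max): max(-8, -6, 1) = 1
E (Max): max(3, -2) = 3
C (Min): min(1, 3, 6) = 1
G (Max): max(1, -7) = 1
H (Max): max(3, -9, 1) = 3
F (Min): min(1, 3, 0) = 0
B (Max): max(1, 0) = 1
K (Max): max(7, 0, 9) = 9
L (Max): max(-1, 4, 3) = 4
M (Max): max(-9, 9, 8) = 9
J (Min): min(9, 4, 9) = 4
I (Max): max(4, -6, -9) = 4
Root (Min): min(1, 4) = 1

1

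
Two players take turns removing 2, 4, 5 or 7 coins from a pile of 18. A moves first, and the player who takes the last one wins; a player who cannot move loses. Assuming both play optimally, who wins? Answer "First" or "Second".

Second

Mark each pile size as W (mover wins) or L (mover loses):
i:   0  1  2  3  4  5  6  7  8  9 10 11 12 13 14 15 16 17 18
     L  L  W  W  W  W  W  W  W  L  L  W  W  W  W  W  W  W  L
Position 18 is L, so the second player wins.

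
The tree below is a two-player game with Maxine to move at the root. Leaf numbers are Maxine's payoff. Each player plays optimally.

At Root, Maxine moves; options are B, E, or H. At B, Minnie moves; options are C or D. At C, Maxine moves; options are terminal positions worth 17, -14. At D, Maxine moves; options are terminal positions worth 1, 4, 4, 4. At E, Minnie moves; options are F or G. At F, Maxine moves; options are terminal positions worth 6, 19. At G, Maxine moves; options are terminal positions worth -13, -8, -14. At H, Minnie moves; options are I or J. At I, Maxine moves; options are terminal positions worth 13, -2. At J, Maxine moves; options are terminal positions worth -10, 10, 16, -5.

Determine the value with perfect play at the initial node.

C (Maxine): max(17, -14) = 17
D (Maxine): max(1, 4, 4, 4) = 4
B (Minnie): min(17, 4) = 4
F (Maxine): max(6, 19) = 19
G (Maxine): max(-13, -8, -14) = -8
E (Minnie): min(19, -8) = -8
I (Maxine): max(13, -2) = 13
J (Maxine): max(-10, 10, 16, -5) = 16
H (Minnie): min(13, 16) = 13
Root (Maxine): max(4, -8, 13) = 13

13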